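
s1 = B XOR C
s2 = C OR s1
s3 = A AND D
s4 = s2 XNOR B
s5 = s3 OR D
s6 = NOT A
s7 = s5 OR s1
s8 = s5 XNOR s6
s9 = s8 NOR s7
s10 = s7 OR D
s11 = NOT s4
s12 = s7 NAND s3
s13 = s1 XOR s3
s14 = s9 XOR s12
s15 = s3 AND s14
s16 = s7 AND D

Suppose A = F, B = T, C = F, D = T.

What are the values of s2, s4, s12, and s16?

s1 = B XOR C = T XOR F = T
s2 = C OR s1 = F OR T = T
s3 = A AND D = F AND T = F
s4 = s2 XNOR B = T XNOR T = T
s5 = s3 OR D = F OR T = T
s7 = s5 OR s1 = T OR T = T
s12 = s7 NAND s3 = T NAND F = T
s16 = s7 AND D = T AND T = T

s2 = T; s4 = T; s12 = T; s16 = T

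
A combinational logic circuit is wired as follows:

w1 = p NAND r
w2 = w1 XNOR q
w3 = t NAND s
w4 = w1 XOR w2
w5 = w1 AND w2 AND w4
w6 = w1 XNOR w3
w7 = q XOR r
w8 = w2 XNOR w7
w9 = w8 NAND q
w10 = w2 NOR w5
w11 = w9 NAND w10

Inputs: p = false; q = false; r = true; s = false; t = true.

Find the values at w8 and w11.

w8 = false; w11 = false

w1 = p NAND r = false NAND true = true
w2 = w1 XNOR q = true XNOR false = false
w4 = w1 XOR w2 = true XOR false = true
w5 = w1 AND w2 AND w4 = true AND false AND true = false
w7 = q XOR r = false XOR true = true
w8 = w2 XNOR w7 = false XNOR true = false
w9 = w8 NAND q = false NAND false = true
w10 = w2 NOR w5 = false NOR false = true
w11 = w9 NAND w10 = true NAND true = false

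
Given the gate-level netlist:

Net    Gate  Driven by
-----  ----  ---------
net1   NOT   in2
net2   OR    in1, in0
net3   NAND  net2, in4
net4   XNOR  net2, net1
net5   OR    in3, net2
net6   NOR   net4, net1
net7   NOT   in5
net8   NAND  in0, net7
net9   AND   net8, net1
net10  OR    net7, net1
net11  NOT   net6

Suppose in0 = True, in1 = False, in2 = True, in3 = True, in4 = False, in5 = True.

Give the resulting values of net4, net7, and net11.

net1 = NOT in2 = NOT True = False
net2 = in1 OR in0 = False OR True = True
net4 = net2 XNOR net1 = True XNOR False = False
net6 = net4 NOR net1 = False NOR False = True
net7 = NOT in5 = NOT True = False
net11 = NOT net6 = NOT True = False

net4 = False, net7 = False, net11 = False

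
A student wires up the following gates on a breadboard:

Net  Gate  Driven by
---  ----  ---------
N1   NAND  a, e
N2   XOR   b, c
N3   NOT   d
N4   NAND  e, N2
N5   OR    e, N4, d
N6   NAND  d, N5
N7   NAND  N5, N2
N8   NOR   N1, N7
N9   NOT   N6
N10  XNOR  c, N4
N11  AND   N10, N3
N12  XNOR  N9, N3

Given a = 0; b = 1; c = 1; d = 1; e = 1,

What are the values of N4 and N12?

N4 = 1, N12 = 0

N2 = b XOR c = 1 XOR 1 = 0
N3 = NOT d = NOT 1 = 0
N4 = e NAND N2 = 1 NAND 0 = 1
N5 = e OR N4 OR d = 1 OR 1 OR 1 = 1
N6 = d NAND N5 = 1 NAND 1 = 0
N9 = NOT N6 = NOT 0 = 1
N12 = N9 XNOR N3 = 1 XNOR 0 = 0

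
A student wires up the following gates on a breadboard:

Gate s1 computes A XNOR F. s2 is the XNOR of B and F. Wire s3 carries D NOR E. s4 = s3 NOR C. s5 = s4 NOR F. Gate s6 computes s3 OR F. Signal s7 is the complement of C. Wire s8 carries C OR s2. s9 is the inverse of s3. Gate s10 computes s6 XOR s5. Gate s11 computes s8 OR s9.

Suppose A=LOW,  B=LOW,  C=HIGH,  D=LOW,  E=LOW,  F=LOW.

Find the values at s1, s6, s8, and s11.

s1 = HIGH  s6 = HIGH  s8 = HIGH  s11 = HIGH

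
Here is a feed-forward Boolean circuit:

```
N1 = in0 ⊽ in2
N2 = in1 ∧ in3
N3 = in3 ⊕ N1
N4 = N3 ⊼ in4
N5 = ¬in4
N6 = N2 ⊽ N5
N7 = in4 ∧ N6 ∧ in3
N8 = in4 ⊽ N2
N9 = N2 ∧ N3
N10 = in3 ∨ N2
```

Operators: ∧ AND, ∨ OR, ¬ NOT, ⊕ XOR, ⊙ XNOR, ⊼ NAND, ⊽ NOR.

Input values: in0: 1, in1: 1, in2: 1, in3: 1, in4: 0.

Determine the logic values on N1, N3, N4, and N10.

N1 = in0 NOR in2 = 1 NOR 1 = 0
N2 = in1 AND in3 = 1 AND 1 = 1
N3 = in3 XOR N1 = 1 XOR 0 = 1
N4 = N3 NAND in4 = 1 NAND 0 = 1
N10 = in3 OR N2 = 1 OR 1 = 1

N1 = 0, N3 = 1, N4 = 1, N10 = 1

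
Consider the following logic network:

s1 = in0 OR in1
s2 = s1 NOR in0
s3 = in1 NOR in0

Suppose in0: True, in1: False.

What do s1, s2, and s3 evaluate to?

s1 = in0 OR in1 = True OR False = True
s2 = s1 NOR in0 = True NOR True = False
s3 = in1 NOR in0 = False NOR True = False

s1 = True; s2 = False; s3 = False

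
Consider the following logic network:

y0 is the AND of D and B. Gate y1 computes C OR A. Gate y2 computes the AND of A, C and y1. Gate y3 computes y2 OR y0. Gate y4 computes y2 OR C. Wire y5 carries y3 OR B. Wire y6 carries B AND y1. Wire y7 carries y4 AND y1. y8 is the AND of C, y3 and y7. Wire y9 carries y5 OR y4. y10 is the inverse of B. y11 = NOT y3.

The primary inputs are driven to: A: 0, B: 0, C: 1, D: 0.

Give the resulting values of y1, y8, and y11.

y0 = D AND B = 0 AND 0 = 0
y1 = C OR A = 1 OR 0 = 1
y2 = A AND C AND y1 = 0 AND 1 AND 1 = 0
y3 = y2 OR y0 = 0 OR 0 = 0
y4 = y2 OR C = 0 OR 1 = 1
y7 = y4 AND y1 = 1 AND 1 = 1
y8 = C AND y3 AND y7 = 1 AND 0 AND 1 = 0
y11 = NOT y3 = NOT 0 = 1

y1 = 1, y8 = 0, y11 = 1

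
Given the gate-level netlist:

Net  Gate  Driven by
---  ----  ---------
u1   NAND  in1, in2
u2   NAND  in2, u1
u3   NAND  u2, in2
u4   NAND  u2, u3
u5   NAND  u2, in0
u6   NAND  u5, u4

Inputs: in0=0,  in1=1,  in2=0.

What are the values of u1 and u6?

u1 = 1, u6 = 1

u1 = in1 NAND in2 = 1 NAND 0 = 1
u2 = in2 NAND u1 = 0 NAND 1 = 1
u3 = u2 NAND in2 = 1 NAND 0 = 1
u4 = u2 NAND u3 = 1 NAND 1 = 0
u5 = u2 NAND in0 = 1 NAND 0 = 1
u6 = u5 NAND u4 = 1 NAND 0 = 1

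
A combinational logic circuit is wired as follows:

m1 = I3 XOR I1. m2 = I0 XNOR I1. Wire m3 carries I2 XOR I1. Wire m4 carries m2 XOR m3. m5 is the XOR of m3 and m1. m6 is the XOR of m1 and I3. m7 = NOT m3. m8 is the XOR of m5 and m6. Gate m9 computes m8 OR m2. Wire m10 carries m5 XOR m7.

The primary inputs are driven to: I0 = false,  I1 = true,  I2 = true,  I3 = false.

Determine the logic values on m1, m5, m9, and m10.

m1 = true, m5 = true, m9 = false, m10 = false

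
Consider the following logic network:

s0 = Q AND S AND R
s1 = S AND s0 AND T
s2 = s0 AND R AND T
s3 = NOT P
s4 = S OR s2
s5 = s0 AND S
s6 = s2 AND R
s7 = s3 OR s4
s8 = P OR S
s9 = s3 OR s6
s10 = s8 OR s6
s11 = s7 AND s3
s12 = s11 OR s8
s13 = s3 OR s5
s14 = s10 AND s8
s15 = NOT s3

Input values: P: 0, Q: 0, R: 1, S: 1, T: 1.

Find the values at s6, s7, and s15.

s0 = Q AND S AND R = 0 AND 1 AND 1 = 0
s2 = s0 AND R AND T = 0 AND 1 AND 1 = 0
s3 = NOT P = NOT 0 = 1
s4 = S OR s2 = 1 OR 0 = 1
s6 = s2 AND R = 0 AND 1 = 0
s7 = s3 OR s4 = 1 OR 1 = 1
s15 = NOT s3 = NOT 1 = 0

s6 = 0, s7 = 1, s15 = 0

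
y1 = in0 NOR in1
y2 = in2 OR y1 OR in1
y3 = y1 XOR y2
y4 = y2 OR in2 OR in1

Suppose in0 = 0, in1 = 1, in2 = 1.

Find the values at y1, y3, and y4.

y1 = in0 NOR in1 = 0 NOR 1 = 0
y2 = in2 OR y1 OR in1 = 1 OR 0 OR 1 = 1
y3 = y1 XOR y2 = 0 XOR 1 = 1
y4 = y2 OR in2 OR in1 = 1 OR 1 OR 1 = 1

y1 = 0, y3 = 1, y4 = 1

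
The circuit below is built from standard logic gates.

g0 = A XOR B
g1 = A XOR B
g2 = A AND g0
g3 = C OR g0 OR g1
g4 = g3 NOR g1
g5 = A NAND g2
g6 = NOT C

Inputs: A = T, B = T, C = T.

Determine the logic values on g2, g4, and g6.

g2 = F, g4 = F, g6 = F

g0 = A XOR B = T XOR T = F
g1 = A XOR B = T XOR T = F
g2 = A AND g0 = T AND F = F
g3 = C OR g0 OR g1 = T OR F OR F = T
g4 = g3 NOR g1 = T NOR F = F
g6 = NOT C = NOT T = F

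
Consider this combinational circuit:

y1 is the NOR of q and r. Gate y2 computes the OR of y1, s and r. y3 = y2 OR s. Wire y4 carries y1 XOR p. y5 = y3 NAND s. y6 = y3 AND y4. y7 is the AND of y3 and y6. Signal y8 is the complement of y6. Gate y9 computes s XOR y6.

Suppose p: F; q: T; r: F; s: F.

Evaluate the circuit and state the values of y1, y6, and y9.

y1 = q NOR r = T NOR F = F
y2 = y1 OR s OR r = F OR F OR F = F
y3 = y2 OR s = F OR F = F
y4 = y1 XOR p = F XOR F = F
y6 = y3 AND y4 = F AND F = F
y9 = s XOR y6 = F XOR F = F

y1 = F, y6 = F, y9 = F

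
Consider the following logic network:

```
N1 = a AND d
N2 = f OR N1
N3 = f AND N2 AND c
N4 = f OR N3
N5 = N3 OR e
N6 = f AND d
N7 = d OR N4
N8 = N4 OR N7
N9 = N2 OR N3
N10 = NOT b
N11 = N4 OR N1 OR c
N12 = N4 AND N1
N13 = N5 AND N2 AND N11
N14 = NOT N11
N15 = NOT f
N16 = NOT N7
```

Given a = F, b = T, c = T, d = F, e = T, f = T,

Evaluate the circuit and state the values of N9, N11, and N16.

N1 = a AND d = F AND F = F
N2 = f OR N1 = T OR F = T
N3 = f AND N2 AND c = T AND T AND T = T
N4 = f OR N3 = T OR T = T
N7 = d OR N4 = F OR T = T
N9 = N2 OR N3 = T OR T = T
N11 = N4 OR N1 OR c = T OR F OR T = T
N16 = NOT N7 = NOT T = F

N9 = T, N11 = T, N16 = F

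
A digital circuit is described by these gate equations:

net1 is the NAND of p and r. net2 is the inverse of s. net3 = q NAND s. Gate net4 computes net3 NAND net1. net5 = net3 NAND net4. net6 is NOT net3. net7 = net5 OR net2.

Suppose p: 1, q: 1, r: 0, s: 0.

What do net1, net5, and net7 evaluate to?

net1 = p NAND r = 1 NAND 0 = 1
net2 = NOT s = NOT 0 = 1
net3 = q NAND s = 1 NAND 0 = 1
net4 = net3 NAND net1 = 1 NAND 1 = 0
net5 = net3 NAND net4 = 1 NAND 0 = 1
net7 = net5 OR net2 = 1 OR 1 = 1

net1 = 1  net5 = 1  net7 = 1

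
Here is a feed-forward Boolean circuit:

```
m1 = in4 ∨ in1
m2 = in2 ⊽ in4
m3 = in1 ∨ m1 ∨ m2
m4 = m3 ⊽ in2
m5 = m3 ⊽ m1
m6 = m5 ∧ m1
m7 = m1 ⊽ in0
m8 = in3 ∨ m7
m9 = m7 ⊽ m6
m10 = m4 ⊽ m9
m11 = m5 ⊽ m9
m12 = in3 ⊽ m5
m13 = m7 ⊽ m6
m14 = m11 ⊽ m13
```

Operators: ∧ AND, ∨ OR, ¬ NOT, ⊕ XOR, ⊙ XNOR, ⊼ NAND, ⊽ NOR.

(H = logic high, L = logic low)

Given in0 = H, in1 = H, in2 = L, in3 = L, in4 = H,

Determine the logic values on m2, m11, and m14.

m2 = L, m11 = L, m14 = L

m1 = in4 OR in1 = H OR H = H
m2 = in2 NOR in4 = L NOR H = L
m3 = in1 OR m1 OR m2 = H OR H OR L = H
m5 = m3 NOR m1 = H NOR H = L
m6 = m5 AND m1 = L AND H = L
m7 = m1 NOR in0 = H NOR H = L
m9 = m7 NOR m6 = L NOR L = H
m11 = m5 NOR m9 = L NOR H = L
m13 = m7 NOR m6 = L NOR L = H
m14 = m11 NOR m13 = L NOR H = L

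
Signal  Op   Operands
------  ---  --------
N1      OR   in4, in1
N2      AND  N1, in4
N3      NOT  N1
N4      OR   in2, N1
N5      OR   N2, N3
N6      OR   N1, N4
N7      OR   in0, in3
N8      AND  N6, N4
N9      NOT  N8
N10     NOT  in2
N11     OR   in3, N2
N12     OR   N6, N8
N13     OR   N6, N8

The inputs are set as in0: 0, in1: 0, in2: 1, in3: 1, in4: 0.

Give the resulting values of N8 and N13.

N8 = 1  N13 = 1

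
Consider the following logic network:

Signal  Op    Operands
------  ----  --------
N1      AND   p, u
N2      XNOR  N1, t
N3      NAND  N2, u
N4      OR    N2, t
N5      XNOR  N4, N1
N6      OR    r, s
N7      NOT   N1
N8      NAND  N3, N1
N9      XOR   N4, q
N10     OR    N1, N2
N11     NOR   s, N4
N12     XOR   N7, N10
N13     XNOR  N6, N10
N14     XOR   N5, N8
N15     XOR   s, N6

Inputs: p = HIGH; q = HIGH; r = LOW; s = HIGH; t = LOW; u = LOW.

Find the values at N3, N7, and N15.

N1 = p AND u = HIGH AND LOW = LOW
N2 = N1 XNOR t = LOW XNOR LOW = HIGH
N3 = N2 NAND u = HIGH NAND LOW = HIGH
N6 = r OR s = LOW OR HIGH = HIGH
N7 = NOT N1 = NOT LOW = HIGH
N15 = s XOR N6 = HIGH XOR HIGH = LOW

N3 = HIGH; N7 = HIGH; N15 = LOW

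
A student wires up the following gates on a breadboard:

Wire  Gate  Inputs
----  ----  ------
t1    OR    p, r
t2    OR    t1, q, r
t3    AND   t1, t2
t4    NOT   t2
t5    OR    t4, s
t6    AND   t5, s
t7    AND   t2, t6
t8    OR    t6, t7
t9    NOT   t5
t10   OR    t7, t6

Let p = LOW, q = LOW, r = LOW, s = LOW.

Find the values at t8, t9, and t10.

t8 = LOW  t9 = LOW  t10 = LOW

t1 = p OR r = LOW OR LOW = LOW
t2 = t1 OR q OR r = LOW OR LOW OR LOW = LOW
t4 = NOT t2 = NOT LOW = HIGH
t5 = t4 OR s = HIGH OR LOW = HIGH
t6 = t5 AND s = HIGH AND LOW = LOW
t7 = t2 AND t6 = LOW AND LOW = LOW
t8 = t6 OR t7 = LOW OR LOW = LOW
t9 = NOT t5 = NOT HIGH = LOW
t10 = t7 OR t6 = LOW OR LOW = LOW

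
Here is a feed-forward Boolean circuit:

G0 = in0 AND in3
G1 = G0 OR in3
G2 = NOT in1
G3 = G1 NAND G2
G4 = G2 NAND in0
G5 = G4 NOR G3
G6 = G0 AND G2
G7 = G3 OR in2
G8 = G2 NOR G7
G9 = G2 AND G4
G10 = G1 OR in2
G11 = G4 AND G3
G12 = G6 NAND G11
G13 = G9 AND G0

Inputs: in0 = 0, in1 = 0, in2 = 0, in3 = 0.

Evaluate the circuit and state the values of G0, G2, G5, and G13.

G0 = in0 AND in3 = 0 AND 0 = 0
G1 = G0 OR in3 = 0 OR 0 = 0
G2 = NOT in1 = NOT 0 = 1
G3 = G1 NAND G2 = 0 NAND 1 = 1
G4 = G2 NAND in0 = 1 NAND 0 = 1
G5 = G4 NOR G3 = 1 NOR 1 = 0
G9 = G2 AND G4 = 1 AND 1 = 1
G13 = G9 AND G0 = 1 AND 0 = 0

G0 = 0; G2 = 1; G5 = 0; G13 = 0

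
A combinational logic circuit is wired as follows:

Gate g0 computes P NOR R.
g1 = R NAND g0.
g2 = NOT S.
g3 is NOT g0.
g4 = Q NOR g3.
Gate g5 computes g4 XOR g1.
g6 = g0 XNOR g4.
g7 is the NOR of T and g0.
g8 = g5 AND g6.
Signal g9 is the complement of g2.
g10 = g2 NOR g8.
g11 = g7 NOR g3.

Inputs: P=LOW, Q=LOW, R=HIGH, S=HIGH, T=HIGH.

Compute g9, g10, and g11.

g9 = HIGH, g10 = LOW, g11 = LOW

g0 = P NOR R = LOW NOR HIGH = LOW
g1 = R NAND g0 = HIGH NAND LOW = HIGH
g2 = NOT S = NOT HIGH = LOW
g3 = NOT g0 = NOT LOW = HIGH
g4 = Q NOR g3 = LOW NOR HIGH = LOW
g5 = g4 XOR g1 = LOW XOR HIGH = HIGH
g6 = g0 XNOR g4 = LOW XNOR LOW = HIGH
g7 = T NOR g0 = HIGH NOR LOW = LOW
g8 = g5 AND g6 = HIGH AND HIGH = HIGH
g9 = NOT g2 = NOT LOW = HIGH
g10 = g2 NOR g8 = LOW NOR HIGH = LOW
g11 = g7 NOR g3 = LOW NOR HIGH = LOW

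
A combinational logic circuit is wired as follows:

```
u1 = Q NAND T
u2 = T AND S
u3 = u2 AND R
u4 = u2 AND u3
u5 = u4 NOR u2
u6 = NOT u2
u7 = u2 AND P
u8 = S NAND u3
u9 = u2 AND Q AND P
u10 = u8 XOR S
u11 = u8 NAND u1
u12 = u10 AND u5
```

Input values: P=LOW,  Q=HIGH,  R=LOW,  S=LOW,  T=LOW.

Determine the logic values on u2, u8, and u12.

u2 = LOW  u8 = HIGH  u12 = HIGH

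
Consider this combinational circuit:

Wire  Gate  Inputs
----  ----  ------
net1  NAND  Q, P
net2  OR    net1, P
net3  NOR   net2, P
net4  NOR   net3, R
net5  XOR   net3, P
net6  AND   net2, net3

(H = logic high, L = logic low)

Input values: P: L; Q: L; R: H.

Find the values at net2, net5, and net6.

net1 = Q NAND P = L NAND L = H
net2 = net1 OR P = H OR L = H
net3 = net2 NOR P = H NOR L = L
net5 = net3 XOR P = L XOR L = L
net6 = net2 AND net3 = H AND L = L

net2 = H, net5 = L, net6 = L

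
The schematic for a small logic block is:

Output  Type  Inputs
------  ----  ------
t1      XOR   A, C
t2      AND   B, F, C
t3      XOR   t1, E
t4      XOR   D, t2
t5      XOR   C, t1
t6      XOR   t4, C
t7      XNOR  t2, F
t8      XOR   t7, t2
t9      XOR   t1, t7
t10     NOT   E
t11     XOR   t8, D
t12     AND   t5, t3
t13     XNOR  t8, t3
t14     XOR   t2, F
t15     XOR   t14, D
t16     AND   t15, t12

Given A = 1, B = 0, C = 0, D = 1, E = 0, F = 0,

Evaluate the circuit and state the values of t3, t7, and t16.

t3 = 1, t7 = 1, t16 = 1

t1 = A XOR C = 1 XOR 0 = 1
t2 = B AND F AND C = 0 AND 0 AND 0 = 0
t3 = t1 XOR E = 1 XOR 0 = 1
t5 = C XOR t1 = 0 XOR 1 = 1
t7 = t2 XNOR F = 0 XNOR 0 = 1
t12 = t5 AND t3 = 1 AND 1 = 1
t14 = t2 XOR F = 0 XOR 0 = 0
t15 = t14 XOR D = 0 XOR 1 = 1
t16 = t15 AND t12 = 1 AND 1 = 1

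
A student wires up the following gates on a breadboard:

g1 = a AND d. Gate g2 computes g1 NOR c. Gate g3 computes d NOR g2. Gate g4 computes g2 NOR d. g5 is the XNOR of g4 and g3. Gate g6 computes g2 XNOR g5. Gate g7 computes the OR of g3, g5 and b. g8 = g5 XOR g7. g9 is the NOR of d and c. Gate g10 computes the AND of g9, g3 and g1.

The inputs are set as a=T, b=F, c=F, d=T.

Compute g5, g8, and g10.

g1 = a AND d = T AND T = T
g2 = g1 NOR c = T NOR F = F
g3 = d NOR g2 = T NOR F = F
g4 = g2 NOR d = F NOR T = F
g5 = g4 XNOR g3 = F XNOR F = T
g7 = g3 OR g5 OR b = F OR T OR F = T
g8 = g5 XOR g7 = T XOR T = F
g9 = d NOR c = T NOR F = F
g10 = g9 AND g3 AND g1 = F AND F AND T = F

g5 = T  g8 = F  g10 = F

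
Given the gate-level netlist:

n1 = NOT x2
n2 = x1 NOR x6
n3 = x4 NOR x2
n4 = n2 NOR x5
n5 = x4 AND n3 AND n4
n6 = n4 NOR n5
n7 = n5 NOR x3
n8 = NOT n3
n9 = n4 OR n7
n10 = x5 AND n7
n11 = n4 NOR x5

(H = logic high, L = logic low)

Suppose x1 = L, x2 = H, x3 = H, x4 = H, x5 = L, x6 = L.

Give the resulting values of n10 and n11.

n10 = L  n11 = H

n2 = x1 NOR x6 = L NOR L = H
n3 = x4 NOR x2 = H NOR H = L
n4 = n2 NOR x5 = H NOR L = L
n5 = x4 AND n3 AND n4 = H AND L AND L = L
n7 = n5 NOR x3 = L NOR H = L
n10 = x5 AND n7 = L AND L = L
n11 = n4 NOR x5 = L NOR L = H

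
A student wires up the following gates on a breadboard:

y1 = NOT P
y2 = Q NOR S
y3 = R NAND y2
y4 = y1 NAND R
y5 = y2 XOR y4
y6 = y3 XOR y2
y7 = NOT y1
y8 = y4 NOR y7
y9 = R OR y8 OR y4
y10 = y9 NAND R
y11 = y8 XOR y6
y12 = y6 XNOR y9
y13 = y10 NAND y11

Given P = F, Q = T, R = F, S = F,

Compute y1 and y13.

y1 = T, y13 = F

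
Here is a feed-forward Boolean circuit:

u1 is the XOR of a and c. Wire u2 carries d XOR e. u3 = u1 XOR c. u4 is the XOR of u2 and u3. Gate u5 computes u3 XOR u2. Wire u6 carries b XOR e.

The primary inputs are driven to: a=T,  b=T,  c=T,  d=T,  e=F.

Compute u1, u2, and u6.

u1 = a XOR c = T XOR T = F
u2 = d XOR e = T XOR F = T
u6 = b XOR e = T XOR F = T

u1 = F; u2 = T; u6 = T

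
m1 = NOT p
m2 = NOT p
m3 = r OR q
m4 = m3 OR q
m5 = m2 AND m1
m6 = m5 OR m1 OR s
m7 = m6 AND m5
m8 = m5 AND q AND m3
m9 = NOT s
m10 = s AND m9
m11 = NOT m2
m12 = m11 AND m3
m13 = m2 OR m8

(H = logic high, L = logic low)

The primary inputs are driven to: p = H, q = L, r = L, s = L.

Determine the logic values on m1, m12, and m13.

m1 = L; m12 = L; m13 = L

m1 = NOT p = NOT H = L
m2 = NOT p = NOT H = L
m3 = r OR q = L OR L = L
m5 = m2 AND m1 = L AND L = L
m8 = m5 AND q AND m3 = L AND L AND L = L
m11 = NOT m2 = NOT L = H
m12 = m11 AND m3 = H AND L = L
m13 = m2 OR m8 = L OR L = L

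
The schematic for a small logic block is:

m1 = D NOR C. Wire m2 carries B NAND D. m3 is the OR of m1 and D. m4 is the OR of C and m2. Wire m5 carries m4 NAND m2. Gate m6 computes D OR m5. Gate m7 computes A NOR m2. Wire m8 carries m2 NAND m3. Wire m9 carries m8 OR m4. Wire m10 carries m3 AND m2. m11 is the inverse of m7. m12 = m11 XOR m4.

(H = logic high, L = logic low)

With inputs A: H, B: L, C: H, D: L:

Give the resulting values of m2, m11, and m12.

m2 = H, m11 = H, m12 = L

m2 = B NAND D = L NAND L = H
m4 = C OR m2 = H OR H = H
m7 = A NOR m2 = H NOR H = L
m11 = NOT m7 = NOT L = H
m12 = m11 XOR m4 = H XOR H = L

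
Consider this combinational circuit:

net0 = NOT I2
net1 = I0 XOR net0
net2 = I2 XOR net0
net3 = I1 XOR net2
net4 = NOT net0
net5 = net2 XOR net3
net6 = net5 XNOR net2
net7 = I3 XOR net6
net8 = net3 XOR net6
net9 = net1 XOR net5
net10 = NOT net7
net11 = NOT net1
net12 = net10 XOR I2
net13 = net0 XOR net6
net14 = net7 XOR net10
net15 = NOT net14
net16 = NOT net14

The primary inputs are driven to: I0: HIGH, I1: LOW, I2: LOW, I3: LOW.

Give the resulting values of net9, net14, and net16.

net9 = LOW, net14 = HIGH, net16 = LOW

net0 = NOT I2 = NOT LOW = HIGH
net1 = I0 XOR net0 = HIGH XOR HIGH = LOW
net2 = I2 XOR net0 = LOW XOR HIGH = HIGH
net3 = I1 XOR net2 = LOW XOR HIGH = HIGH
net5 = net2 XOR net3 = HIGH XOR HIGH = LOW
net6 = net5 XNOR net2 = LOW XNOR HIGH = LOW
net7 = I3 XOR net6 = LOW XOR LOW = LOW
net9 = net1 XOR net5 = LOW XOR LOW = LOW
net10 = NOT net7 = NOT LOW = HIGH
net14 = net7 XOR net10 = LOW XOR HIGH = HIGH
net16 = NOT net14 = NOT HIGH = LOW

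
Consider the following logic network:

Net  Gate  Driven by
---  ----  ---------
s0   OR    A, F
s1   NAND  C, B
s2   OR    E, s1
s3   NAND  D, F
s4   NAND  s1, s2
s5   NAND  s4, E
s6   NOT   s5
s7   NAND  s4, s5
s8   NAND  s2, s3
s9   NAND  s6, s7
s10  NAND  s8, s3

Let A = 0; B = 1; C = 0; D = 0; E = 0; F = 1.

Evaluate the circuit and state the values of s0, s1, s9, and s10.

s0 = A OR F = 0 OR 1 = 1
s1 = C NAND B = 0 NAND 1 = 1
s2 = E OR s1 = 0 OR 1 = 1
s3 = D NAND F = 0 NAND 1 = 1
s4 = s1 NAND s2 = 1 NAND 1 = 0
s5 = s4 NAND E = 0 NAND 0 = 1
s6 = NOT s5 = NOT 1 = 0
s7 = s4 NAND s5 = 0 NAND 1 = 1
s8 = s2 NAND s3 = 1 NAND 1 = 0
s9 = s6 NAND s7 = 0 NAND 1 = 1
s10 = s8 NAND s3 = 0 NAND 1 = 1

s0 = 1; s1 = 1; s9 = 1; s10 = 1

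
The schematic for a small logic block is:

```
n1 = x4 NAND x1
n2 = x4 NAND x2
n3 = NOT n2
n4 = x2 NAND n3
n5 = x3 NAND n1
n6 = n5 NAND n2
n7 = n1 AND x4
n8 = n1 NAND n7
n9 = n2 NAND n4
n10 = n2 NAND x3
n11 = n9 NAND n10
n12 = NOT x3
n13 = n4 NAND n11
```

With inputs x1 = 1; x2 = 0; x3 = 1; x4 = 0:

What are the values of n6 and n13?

n6 = 1, n13 = 0

n1 = x4 NAND x1 = 0 NAND 1 = 1
n2 = x4 NAND x2 = 0 NAND 0 = 1
n3 = NOT n2 = NOT 1 = 0
n4 = x2 NAND n3 = 0 NAND 0 = 1
n5 = x3 NAND n1 = 1 NAND 1 = 0
n6 = n5 NAND n2 = 0 NAND 1 = 1
n9 = n2 NAND n4 = 1 NAND 1 = 0
n10 = n2 NAND x3 = 1 NAND 1 = 0
n11 = n9 NAND n10 = 0 NAND 0 = 1
n13 = n4 NAND n11 = 1 NAND 1 = 0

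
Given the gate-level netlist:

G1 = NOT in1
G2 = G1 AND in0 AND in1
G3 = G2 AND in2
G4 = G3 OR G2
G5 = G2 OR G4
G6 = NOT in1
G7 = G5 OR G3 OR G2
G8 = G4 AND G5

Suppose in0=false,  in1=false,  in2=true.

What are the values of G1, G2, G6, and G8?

G1 = true; G2 = false; G6 = true; G8 = false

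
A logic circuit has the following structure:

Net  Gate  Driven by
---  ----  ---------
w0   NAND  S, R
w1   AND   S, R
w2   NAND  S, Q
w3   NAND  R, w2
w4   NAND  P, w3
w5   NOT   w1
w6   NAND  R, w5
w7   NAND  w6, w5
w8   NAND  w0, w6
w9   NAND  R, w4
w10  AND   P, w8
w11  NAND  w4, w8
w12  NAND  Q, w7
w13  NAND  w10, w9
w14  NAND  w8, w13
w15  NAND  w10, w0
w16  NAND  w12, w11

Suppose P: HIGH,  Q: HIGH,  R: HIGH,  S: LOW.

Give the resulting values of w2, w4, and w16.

w2 = HIGH, w4 = HIGH, w16 = HIGH

w0 = S NAND R = LOW NAND HIGH = HIGH
w1 = S AND R = LOW AND HIGH = LOW
w2 = S NAND Q = LOW NAND HIGH = HIGH
w3 = R NAND w2 = HIGH NAND HIGH = LOW
w4 = P NAND w3 = HIGH NAND LOW = HIGH
w5 = NOT w1 = NOT LOW = HIGH
w6 = R NAND w5 = HIGH NAND HIGH = LOW
w7 = w6 NAND w5 = LOW NAND HIGH = HIGH
w8 = w0 NAND w6 = HIGH NAND LOW = HIGH
w11 = w4 NAND w8 = HIGH NAND HIGH = LOW
w12 = Q NAND w7 = HIGH NAND HIGH = LOW
w16 = w12 NAND w11 = LOW NAND LOW = HIGH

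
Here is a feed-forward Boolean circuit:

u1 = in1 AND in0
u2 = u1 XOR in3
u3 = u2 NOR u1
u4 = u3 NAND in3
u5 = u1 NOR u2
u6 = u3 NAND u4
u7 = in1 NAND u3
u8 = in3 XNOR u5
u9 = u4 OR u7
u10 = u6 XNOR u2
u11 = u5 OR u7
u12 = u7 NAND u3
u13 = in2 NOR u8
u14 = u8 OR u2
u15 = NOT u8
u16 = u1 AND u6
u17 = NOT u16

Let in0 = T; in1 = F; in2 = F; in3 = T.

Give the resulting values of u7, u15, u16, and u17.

u7 = T, u15 = T, u16 = F, u17 = T

u1 = in1 AND in0 = F AND T = F
u2 = u1 XOR in3 = F XOR T = T
u3 = u2 NOR u1 = T NOR F = F
u4 = u3 NAND in3 = F NAND T = T
u5 = u1 NOR u2 = F NOR T = F
u6 = u3 NAND u4 = F NAND T = T
u7 = in1 NAND u3 = F NAND F = T
u8 = in3 XNOR u5 = T XNOR F = F
u15 = NOT u8 = NOT F = T
u16 = u1 AND u6 = F AND T = F
u17 = NOT u16 = NOT F = T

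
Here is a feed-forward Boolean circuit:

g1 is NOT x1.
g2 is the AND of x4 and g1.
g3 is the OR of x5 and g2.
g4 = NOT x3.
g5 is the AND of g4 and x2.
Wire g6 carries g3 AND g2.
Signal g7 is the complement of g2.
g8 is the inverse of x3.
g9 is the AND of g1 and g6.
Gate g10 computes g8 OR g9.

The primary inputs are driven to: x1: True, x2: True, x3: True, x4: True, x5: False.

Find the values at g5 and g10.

g1 = NOT x1 = NOT True = False
g2 = x4 AND g1 = True AND False = False
g3 = x5 OR g2 = False OR False = False
g4 = NOT x3 = NOT True = False
g5 = g4 AND x2 = False AND True = False
g6 = g3 AND g2 = False AND False = False
g8 = NOT x3 = NOT True = False
g9 = g1 AND g6 = False AND False = False
g10 = g8 OR g9 = False OR False = False

g5 = False  g10 = False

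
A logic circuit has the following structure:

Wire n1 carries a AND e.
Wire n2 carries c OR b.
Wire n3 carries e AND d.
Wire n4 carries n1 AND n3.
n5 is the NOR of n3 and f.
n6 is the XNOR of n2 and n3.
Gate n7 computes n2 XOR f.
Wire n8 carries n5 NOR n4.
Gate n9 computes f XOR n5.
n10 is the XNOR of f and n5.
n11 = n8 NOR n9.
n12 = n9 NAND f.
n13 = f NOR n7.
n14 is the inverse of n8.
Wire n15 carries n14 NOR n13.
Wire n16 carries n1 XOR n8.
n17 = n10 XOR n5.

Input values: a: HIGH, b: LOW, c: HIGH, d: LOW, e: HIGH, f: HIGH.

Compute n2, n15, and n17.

n2 = HIGH, n15 = HIGH, n17 = LOW

n1 = a AND e = HIGH AND HIGH = HIGH
n2 = c OR b = HIGH OR LOW = HIGH
n3 = e AND d = HIGH AND LOW = LOW
n4 = n1 AND n3 = HIGH AND LOW = LOW
n5 = n3 NOR f = LOW NOR HIGH = LOW
n7 = n2 XOR f = HIGH XOR HIGH = LOW
n8 = n5 NOR n4 = LOW NOR LOW = HIGH
n10 = f XNOR n5 = HIGH XNOR LOW = LOW
n13 = f NOR n7 = HIGH NOR LOW = LOW
n14 = NOT n8 = NOT HIGH = LOW
n15 = n14 NOR n13 = LOW NOR LOW = HIGH
n17 = n10 XOR n5 = LOW XOR LOW = LOW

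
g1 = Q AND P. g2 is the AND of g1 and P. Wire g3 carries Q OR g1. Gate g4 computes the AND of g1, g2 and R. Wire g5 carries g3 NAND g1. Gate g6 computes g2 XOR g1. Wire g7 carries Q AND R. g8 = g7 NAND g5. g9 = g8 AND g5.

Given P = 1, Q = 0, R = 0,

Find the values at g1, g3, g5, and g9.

g1 = 0, g3 = 0, g5 = 1, g9 = 1

g1 = Q AND P = 0 AND 1 = 0
g3 = Q OR g1 = 0 OR 0 = 0
g5 = g3 NAND g1 = 0 NAND 0 = 1
g7 = Q AND R = 0 AND 0 = 0
g8 = g7 NAND g5 = 0 NAND 1 = 1
g9 = g8 AND g5 = 1 AND 1 = 1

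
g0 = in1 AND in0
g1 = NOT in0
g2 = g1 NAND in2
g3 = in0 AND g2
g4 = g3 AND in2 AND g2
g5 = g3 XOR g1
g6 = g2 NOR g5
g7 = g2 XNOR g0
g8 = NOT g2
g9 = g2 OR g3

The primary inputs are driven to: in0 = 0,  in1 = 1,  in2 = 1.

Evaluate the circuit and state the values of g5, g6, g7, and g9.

g5 = 1; g6 = 0; g7 = 1; g9 = 0

g0 = in1 AND in0 = 1 AND 0 = 0
g1 = NOT in0 = NOT 0 = 1
g2 = g1 NAND in2 = 1 NAND 1 = 0
g3 = in0 AND g2 = 0 AND 0 = 0
g5 = g3 XOR g1 = 0 XOR 1 = 1
g6 = g2 NOR g5 = 0 NOR 1 = 0
g7 = g2 XNOR g0 = 0 XNOR 0 = 1
g9 = g2 OR g3 = 0 OR 0 = 0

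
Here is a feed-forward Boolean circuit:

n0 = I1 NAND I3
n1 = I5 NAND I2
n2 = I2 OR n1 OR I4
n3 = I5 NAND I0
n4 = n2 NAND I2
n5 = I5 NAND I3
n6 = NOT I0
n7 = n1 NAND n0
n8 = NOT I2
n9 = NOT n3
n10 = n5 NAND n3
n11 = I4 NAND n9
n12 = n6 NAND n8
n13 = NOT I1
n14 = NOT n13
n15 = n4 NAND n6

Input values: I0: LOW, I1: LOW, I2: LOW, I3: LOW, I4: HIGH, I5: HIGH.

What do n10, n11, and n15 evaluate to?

n1 = I5 NAND I2 = HIGH NAND LOW = HIGH
n2 = I2 OR n1 OR I4 = LOW OR HIGH OR HIGH = HIGH
n3 = I5 NAND I0 = HIGH NAND LOW = HIGH
n4 = n2 NAND I2 = HIGH NAND LOW = HIGH
n5 = I5 NAND I3 = HIGH NAND LOW = HIGH
n6 = NOT I0 = NOT LOW = HIGH
n9 = NOT n3 = NOT HIGH = LOW
n10 = n5 NAND n3 = HIGH NAND HIGH = LOW
n11 = I4 NAND n9 = HIGH NAND LOW = HIGH
n15 = n4 NAND n6 = HIGH NAND HIGH = LOW

n10 = LOW  n11 = HIGH  n15 = LOW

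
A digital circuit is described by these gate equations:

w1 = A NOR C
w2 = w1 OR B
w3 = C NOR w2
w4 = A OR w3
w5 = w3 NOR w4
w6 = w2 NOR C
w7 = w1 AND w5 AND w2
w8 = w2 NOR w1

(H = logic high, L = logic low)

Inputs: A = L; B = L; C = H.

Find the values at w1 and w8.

w1 = L, w8 = H

w1 = A NOR C = L NOR H = L
w2 = w1 OR B = L OR L = L
w8 = w2 NOR w1 = L NOR L = H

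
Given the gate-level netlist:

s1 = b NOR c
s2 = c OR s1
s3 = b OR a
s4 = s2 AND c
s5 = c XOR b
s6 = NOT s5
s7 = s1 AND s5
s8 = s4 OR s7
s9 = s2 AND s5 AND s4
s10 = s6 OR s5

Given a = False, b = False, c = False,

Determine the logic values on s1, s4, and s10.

s1 = b NOR c = False NOR False = True
s2 = c OR s1 = False OR True = True
s4 = s2 AND c = True AND False = False
s5 = c XOR b = False XOR False = False
s6 = NOT s5 = NOT False = True
s10 = s6 OR s5 = True OR False = True

s1 = True, s4 = False, s10 = True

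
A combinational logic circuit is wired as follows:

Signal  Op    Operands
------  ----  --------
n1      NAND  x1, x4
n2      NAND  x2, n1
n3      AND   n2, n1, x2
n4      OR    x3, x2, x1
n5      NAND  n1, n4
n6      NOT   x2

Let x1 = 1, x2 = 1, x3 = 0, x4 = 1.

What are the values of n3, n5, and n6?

n3 = 0, n5 = 1, n6 = 0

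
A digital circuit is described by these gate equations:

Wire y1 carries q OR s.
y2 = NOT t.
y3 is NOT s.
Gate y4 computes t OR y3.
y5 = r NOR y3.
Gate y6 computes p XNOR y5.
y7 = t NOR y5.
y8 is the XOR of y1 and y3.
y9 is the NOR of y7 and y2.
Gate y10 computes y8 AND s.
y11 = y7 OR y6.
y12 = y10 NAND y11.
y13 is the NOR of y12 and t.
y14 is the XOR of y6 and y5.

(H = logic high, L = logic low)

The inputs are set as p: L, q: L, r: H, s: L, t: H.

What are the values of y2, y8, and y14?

y2 = L, y8 = H, y14 = H

y1 = q OR s = L OR L = L
y2 = NOT t = NOT H = L
y3 = NOT s = NOT L = H
y5 = r NOR y3 = H NOR H = L
y6 = p XNOR y5 = L XNOR L = H
y8 = y1 XOR y3 = L XOR H = H
y14 = y6 XOR y5 = H XOR L = H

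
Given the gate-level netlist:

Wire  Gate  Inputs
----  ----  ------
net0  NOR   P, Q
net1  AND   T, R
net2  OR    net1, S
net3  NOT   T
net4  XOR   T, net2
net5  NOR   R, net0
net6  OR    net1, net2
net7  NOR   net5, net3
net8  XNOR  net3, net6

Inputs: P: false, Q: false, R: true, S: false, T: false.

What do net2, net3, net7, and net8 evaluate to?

net0 = P NOR Q = false NOR false = true
net1 = T AND R = false AND true = false
net2 = net1 OR S = false OR false = false
net3 = NOT T = NOT false = true
net5 = R NOR net0 = true NOR true = false
net6 = net1 OR net2 = false OR false = false
net7 = net5 NOR net3 = false NOR true = false
net8 = net3 XNOR net6 = true XNOR false = false

net2 = false  net3 = true  net7 = false  net8 = false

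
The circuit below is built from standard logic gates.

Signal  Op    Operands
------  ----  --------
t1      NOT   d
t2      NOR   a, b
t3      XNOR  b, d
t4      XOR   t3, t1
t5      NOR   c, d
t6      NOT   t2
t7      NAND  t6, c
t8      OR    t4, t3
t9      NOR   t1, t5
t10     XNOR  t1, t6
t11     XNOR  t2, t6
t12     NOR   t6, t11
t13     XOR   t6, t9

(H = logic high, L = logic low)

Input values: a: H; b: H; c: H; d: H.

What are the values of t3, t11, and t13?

t3 = H, t11 = L, t13 = L

t1 = NOT d = NOT H = L
t2 = a NOR b = H NOR H = L
t3 = b XNOR d = H XNOR H = H
t5 = c NOR d = H NOR H = L
t6 = NOT t2 = NOT L = H
t9 = t1 NOR t5 = L NOR L = H
t11 = t2 XNOR t6 = L XNOR H = L
t13 = t6 XOR t9 = H XOR H = L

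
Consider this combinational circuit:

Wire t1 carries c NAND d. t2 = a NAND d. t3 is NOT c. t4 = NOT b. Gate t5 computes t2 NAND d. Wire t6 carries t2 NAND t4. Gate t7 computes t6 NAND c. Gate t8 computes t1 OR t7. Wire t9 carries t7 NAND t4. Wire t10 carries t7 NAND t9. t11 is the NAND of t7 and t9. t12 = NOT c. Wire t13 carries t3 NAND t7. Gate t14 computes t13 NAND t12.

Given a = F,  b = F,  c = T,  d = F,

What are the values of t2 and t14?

t2 = a NAND d = F NAND F = T
t3 = NOT c = NOT T = F
t4 = NOT b = NOT F = T
t6 = t2 NAND t4 = T NAND T = F
t7 = t6 NAND c = F NAND T = T
t12 = NOT c = NOT T = F
t13 = t3 NAND t7 = F NAND T = T
t14 = t13 NAND t12 = T NAND F = T

t2 = T; t14 = T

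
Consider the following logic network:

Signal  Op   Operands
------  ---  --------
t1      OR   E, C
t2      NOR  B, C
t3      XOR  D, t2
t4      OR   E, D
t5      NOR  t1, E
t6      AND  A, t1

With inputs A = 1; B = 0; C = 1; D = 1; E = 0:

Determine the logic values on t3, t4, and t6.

t3 = 1, t4 = 1, t6 = 1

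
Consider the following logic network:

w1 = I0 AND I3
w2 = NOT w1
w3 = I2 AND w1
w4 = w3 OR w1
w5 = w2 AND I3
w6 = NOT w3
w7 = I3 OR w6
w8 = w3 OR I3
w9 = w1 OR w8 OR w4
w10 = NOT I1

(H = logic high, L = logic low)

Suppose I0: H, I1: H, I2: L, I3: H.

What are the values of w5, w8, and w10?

w1 = I0 AND I3 = H AND H = H
w2 = NOT w1 = NOT H = L
w3 = I2 AND w1 = L AND H = L
w5 = w2 AND I3 = L AND H = L
w8 = w3 OR I3 = L OR H = H
w10 = NOT I1 = NOT H = L

w5 = L, w8 = H, w10 = L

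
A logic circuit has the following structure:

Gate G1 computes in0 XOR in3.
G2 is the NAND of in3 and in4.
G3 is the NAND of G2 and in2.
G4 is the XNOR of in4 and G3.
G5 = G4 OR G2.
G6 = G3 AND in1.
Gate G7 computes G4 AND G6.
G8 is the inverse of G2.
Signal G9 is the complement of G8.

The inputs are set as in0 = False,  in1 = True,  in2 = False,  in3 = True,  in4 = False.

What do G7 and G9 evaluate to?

G2 = in3 NAND in4 = True NAND False = True
G3 = G2 NAND in2 = True NAND False = True
G4 = in4 XNOR G3 = False XNOR True = False
G6 = G3 AND in1 = True AND True = True
G7 = G4 AND G6 = False AND True = False
G8 = NOT G2 = NOT True = False
G9 = NOT G8 = NOT False = True

G7 = False, G9 = True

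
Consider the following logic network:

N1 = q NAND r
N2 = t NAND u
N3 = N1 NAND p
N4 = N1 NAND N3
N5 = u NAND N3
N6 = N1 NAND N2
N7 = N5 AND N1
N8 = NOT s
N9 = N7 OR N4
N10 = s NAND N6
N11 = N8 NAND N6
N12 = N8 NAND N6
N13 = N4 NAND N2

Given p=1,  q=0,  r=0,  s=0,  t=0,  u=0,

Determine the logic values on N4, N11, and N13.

N1 = q NAND r = 0 NAND 0 = 1
N2 = t NAND u = 0 NAND 0 = 1
N3 = N1 NAND p = 1 NAND 1 = 0
N4 = N1 NAND N3 = 1 NAND 0 = 1
N6 = N1 NAND N2 = 1 NAND 1 = 0
N8 = NOT s = NOT 0 = 1
N11 = N8 NAND N6 = 1 NAND 0 = 1
N13 = N4 NAND N2 = 1 NAND 1 = 0

N4 = 1; N11 = 1; N13 = 0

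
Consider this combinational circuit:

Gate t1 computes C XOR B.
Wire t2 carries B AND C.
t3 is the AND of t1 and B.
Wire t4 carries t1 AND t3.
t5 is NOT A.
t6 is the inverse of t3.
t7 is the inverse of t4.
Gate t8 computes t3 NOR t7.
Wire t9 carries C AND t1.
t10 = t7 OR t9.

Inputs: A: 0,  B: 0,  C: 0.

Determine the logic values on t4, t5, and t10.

t4 = 0, t5 = 1, t10 = 1

t1 = C XOR B = 0 XOR 0 = 0
t3 = t1 AND B = 0 AND 0 = 0
t4 = t1 AND t3 = 0 AND 0 = 0
t5 = NOT A = NOT 0 = 1
t7 = NOT t4 = NOT 0 = 1
t9 = C AND t1 = 0 AND 0 = 0
t10 = t7 OR t9 = 1 OR 0 = 1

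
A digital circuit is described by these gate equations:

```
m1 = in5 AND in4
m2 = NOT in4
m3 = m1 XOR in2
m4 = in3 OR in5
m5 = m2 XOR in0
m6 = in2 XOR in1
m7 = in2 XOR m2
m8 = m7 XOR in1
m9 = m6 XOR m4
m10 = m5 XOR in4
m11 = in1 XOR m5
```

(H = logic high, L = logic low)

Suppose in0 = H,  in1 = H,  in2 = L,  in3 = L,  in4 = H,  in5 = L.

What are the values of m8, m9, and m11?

m2 = NOT in4 = NOT H = L
m4 = in3 OR in5 = L OR L = L
m5 = m2 XOR in0 = L XOR H = H
m6 = in2 XOR in1 = L XOR H = H
m7 = in2 XOR m2 = L XOR L = L
m8 = m7 XOR in1 = L XOR H = H
m9 = m6 XOR m4 = H XOR L = H
m11 = in1 XOR m5 = H XOR H = L

m8 = H, m9 = H, m11 = L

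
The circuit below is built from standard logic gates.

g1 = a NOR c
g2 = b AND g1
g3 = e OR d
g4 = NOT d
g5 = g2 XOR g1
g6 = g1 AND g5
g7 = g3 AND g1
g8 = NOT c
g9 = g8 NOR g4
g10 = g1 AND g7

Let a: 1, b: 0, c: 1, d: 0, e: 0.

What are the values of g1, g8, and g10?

g1 = 0, g8 = 0, g10 = 0

g1 = a NOR c = 1 NOR 1 = 0
g3 = e OR d = 0 OR 0 = 0
g7 = g3 AND g1 = 0 AND 0 = 0
g8 = NOT c = NOT 1 = 0
g10 = g1 AND g7 = 0 AND 0 = 0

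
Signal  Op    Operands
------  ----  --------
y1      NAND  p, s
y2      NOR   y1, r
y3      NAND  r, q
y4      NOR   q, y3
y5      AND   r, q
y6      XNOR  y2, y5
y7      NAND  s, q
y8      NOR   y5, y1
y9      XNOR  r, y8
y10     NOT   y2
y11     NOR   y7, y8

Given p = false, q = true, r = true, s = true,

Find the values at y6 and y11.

y1 = p NAND s = false NAND true = true
y2 = y1 NOR r = true NOR true = false
y5 = r AND q = true AND true = true
y6 = y2 XNOR y5 = false XNOR true = false
y7 = s NAND q = true NAND true = false
y8 = y5 NOR y1 = true NOR true = false
y11 = y7 NOR y8 = false NOR false = true

y6 = false  y11 = true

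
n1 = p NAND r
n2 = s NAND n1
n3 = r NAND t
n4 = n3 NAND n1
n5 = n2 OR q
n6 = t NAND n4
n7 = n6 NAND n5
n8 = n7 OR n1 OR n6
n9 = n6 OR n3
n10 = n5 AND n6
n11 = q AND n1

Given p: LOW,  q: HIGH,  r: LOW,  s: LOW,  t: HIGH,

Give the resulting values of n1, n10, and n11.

n1 = HIGH, n10 = HIGH, n11 = HIGH

n1 = p NAND r = LOW NAND LOW = HIGH
n2 = s NAND n1 = LOW NAND HIGH = HIGH
n3 = r NAND t = LOW NAND HIGH = HIGH
n4 = n3 NAND n1 = HIGH NAND HIGH = LOW
n5 = n2 OR q = HIGH OR HIGH = HIGH
n6 = t NAND n4 = HIGH NAND LOW = HIGH
n10 = n5 AND n6 = HIGH AND HIGH = HIGH
n11 = q AND n1 = HIGH AND HIGH = HIGH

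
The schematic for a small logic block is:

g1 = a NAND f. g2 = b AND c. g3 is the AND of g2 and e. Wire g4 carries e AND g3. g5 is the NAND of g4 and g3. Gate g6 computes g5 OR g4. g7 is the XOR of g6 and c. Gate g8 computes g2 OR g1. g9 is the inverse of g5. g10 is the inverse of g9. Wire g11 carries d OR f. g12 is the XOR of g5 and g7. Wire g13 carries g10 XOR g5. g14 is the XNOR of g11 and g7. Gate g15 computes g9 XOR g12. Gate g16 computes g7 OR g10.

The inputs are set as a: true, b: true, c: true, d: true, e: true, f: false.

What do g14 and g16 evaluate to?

g14 = false  g16 = false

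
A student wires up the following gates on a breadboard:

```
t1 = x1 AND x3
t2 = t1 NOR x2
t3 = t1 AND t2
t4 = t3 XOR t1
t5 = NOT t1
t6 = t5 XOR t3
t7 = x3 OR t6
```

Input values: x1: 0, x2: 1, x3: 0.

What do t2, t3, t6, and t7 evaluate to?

t1 = x1 AND x3 = 0 AND 0 = 0
t2 = t1 NOR x2 = 0 NOR 1 = 0
t3 = t1 AND t2 = 0 AND 0 = 0
t5 = NOT t1 = NOT 0 = 1
t6 = t5 XOR t3 = 1 XOR 0 = 1
t7 = x3 OR t6 = 0 OR 1 = 1

t2 = 0; t3 = 0; t6 = 1; t7 = 1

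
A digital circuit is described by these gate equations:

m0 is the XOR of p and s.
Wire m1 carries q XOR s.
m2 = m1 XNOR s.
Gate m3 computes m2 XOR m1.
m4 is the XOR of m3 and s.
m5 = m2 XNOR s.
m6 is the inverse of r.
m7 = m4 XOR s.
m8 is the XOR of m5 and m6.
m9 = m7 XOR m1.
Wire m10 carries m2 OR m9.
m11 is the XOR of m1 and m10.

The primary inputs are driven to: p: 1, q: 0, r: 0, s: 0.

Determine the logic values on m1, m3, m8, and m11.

m1 = 0, m3 = 1, m8 = 1, m11 = 1

m1 = q XOR s = 0 XOR 0 = 0
m2 = m1 XNOR s = 0 XNOR 0 = 1
m3 = m2 XOR m1 = 1 XOR 0 = 1
m4 = m3 XOR s = 1 XOR 0 = 1
m5 = m2 XNOR s = 1 XNOR 0 = 0
m6 = NOT r = NOT 0 = 1
m7 = m4 XOR s = 1 XOR 0 = 1
m8 = m5 XOR m6 = 0 XOR 1 = 1
m9 = m7 XOR m1 = 1 XOR 0 = 1
m10 = m2 OR m9 = 1 OR 1 = 1
m11 = m1 XOR m10 = 0 XOR 1 = 1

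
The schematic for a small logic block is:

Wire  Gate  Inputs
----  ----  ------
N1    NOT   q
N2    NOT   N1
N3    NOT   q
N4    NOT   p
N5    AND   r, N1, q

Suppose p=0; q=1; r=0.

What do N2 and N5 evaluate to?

N1 = NOT q = NOT 1 = 0
N2 = NOT N1 = NOT 0 = 1
N5 = r AND N1 AND q = 0 AND 0 AND 1 = 0

N2 = 1, N5 = 0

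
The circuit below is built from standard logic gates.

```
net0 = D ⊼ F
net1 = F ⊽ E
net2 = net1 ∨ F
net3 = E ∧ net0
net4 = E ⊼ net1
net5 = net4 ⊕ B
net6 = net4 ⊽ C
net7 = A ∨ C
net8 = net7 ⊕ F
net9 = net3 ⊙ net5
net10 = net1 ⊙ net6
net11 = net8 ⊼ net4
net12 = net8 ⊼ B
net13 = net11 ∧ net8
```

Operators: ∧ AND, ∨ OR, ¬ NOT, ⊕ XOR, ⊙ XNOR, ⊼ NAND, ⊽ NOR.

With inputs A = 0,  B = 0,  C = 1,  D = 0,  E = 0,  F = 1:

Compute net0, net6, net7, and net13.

net0 = D NAND F = 0 NAND 1 = 1
net1 = F NOR E = 1 NOR 0 = 0
net4 = E NAND net1 = 0 NAND 0 = 1
net6 = net4 NOR C = 1 NOR 1 = 0
net7 = A OR C = 0 OR 1 = 1
net8 = net7 XOR F = 1 XOR 1 = 0
net11 = net8 NAND net4 = 0 NAND 1 = 1
net13 = net11 AND net8 = 1 AND 0 = 0

net0 = 1, net6 = 0, net7 = 1, net13 = 0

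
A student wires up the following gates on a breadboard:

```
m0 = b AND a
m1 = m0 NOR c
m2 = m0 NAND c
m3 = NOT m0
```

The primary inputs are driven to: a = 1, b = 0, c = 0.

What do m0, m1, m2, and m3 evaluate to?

m0 = 0, m1 = 1, m2 = 1, m3 = 1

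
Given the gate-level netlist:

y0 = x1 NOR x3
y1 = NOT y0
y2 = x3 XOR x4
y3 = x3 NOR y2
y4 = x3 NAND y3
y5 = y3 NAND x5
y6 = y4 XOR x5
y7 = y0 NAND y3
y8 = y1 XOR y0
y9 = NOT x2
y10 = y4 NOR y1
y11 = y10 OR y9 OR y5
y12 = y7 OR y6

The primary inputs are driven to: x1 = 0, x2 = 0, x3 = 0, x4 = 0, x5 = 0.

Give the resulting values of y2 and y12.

y0 = x1 NOR x3 = 0 NOR 0 = 1
y2 = x3 XOR x4 = 0 XOR 0 = 0
y3 = x3 NOR y2 = 0 NOR 0 = 1
y4 = x3 NAND y3 = 0 NAND 1 = 1
y6 = y4 XOR x5 = 1 XOR 0 = 1
y7 = y0 NAND y3 = 1 NAND 1 = 0
y12 = y7 OR y6 = 0 OR 1 = 1

y2 = 0, y12 = 1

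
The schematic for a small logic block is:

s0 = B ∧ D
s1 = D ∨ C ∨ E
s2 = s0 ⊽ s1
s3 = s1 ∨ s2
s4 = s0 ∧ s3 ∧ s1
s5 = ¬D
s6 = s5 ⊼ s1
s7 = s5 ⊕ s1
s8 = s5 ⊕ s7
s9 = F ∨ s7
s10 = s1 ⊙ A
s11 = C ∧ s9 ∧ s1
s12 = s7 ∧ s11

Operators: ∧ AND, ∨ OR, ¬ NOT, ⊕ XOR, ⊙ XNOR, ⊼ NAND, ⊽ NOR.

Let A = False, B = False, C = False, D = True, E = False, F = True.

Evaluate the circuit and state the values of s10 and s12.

s10 = False, s12 = False

s1 = D OR C OR E = True OR False OR False = True
s5 = NOT D = NOT True = False
s7 = s5 XOR s1 = False XOR True = True
s9 = F OR s7 = True OR True = True
s10 = s1 XNOR A = True XNOR False = False
s11 = C AND s9 AND s1 = False AND True AND True = False
s12 = s7 AND s11 = True AND False = False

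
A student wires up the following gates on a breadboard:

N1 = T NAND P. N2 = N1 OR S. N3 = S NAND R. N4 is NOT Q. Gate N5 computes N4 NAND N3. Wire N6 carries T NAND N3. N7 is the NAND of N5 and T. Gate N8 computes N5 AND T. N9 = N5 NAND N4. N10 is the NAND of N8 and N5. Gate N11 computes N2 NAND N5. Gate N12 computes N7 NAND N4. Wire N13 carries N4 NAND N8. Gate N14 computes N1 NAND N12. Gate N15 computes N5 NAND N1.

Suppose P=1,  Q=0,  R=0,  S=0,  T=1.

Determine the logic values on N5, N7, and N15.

N5 = 0; N7 = 1; N15 = 1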